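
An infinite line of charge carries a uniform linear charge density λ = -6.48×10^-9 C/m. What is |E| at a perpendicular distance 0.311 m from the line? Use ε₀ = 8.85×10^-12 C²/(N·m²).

Choose a coaxial cylinder of radius r = 0.311 m (arbitrary length L) as the Gaussian surface.
Q_enc = λL, so λ_enc = -6.48e-9 C/m.
By Gauss's law (flux through the curved wall only), E·2πrL = λ_enc L/ε₀.
E = |λ_enc|/(2πε₀r) = (6.48×10^-9)/(2π·8.85×10^-12·0.311) = 375 N/C.

|E| = 375 V/m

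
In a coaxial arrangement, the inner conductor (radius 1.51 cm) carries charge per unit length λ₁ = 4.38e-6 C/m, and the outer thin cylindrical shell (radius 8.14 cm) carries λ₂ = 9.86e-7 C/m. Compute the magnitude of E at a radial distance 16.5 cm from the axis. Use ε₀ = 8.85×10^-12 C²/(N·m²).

|E| = 5.85×10^5 N/C

By cylindrical symmetry E is radial; use a coaxial Gaussian cylinder of radius 16.5 cm and length L (r > 8.14 cm, enclosing both).
λ_enc = λ₁ + λ₂ = (4.38×10^-6) + (9.86×10^-7) = 5.366×10^-6 C/m.
Applying ∮E·dA = Q_enc/ε₀ with the end caps contributing no flux:
E = |λ_enc|/(2πε₀r) = (5.366×10^-6)/(2π·8.85×10^-12·0.165) = 5.85e5 N/C.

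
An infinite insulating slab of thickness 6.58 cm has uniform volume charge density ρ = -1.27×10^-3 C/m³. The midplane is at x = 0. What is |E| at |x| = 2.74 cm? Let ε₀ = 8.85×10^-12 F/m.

E ≈ 3.93e6 N/C

By symmetry E is perpendicular to the slab. A Gaussian pillbox from −2.74 cm to +2.74 cm (face area A) lies entirely within the slab.
Q_enc = ρ·(2x)·A and flux = 2EA, so 2EA = 2ρxA/ε₀ ⇒ E = |ρ|x/ε₀.
E = (1.27×10^-3)(0.0274)/(8.85×10^-12) = 3.93×10^6 N/C.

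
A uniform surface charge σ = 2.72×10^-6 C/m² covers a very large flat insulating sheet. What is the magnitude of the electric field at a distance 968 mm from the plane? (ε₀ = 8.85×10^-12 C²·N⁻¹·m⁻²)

By planar symmetry E is perpendicular to the sheet and uniform; use a Gaussian pillbox with flat faces of area A on each side of the sheet.
Flux Φ = 2EA and Q_enc = σA, so 2EA = σA/ε₀ ⇒ E = |σ|/(2ε₀), independent of distance.
E = |σ|/(2ε₀) = (2.72×10^-6)/(2·8.85×10^-12) = 1.54e5 N/C.

E ≈ 1.54×10^5 N/C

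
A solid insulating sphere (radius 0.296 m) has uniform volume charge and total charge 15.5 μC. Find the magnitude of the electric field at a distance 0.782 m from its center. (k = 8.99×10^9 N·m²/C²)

|E| = 2.28×10^5 N/C

Symmetry ⇒ E = E(r) r̂. Gaussian sphere of radius r = 0.782 m (r > R, so the entire charge is enclosed).
Q_enc = 15.5 μC = 1.55×10^-5 C.
Applying ∮E·dA = Q_enc/ε₀ with Φ = E(4πr²):
E = k|Q_enc|/r² = (8.99×10^9)(1.55e-5)/(0.782)² = 2.28×10^5 N/C.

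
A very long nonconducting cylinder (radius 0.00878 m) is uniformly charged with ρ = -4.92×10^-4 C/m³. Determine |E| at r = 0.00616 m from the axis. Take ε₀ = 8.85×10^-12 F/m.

Take a coaxial cylindrical Gaussian surface of radius r = 0.00616 m and length L (r < R).
Enclosed charge per unit length: λ_enc = ρ·πr² = (-4.92×10^-4)π(0.00616)² = -5.865×10^-8 C/m.
Applying ∮E·dA = Q_enc/ε₀ with the end caps contributing no flux:
E = |λ_enc|/(2πε₀r) = (5.865×10^-8)/(2π·8.85×10^-12·0.00616) = 1.71×10^5 N/C.

1.71×10^5 N/C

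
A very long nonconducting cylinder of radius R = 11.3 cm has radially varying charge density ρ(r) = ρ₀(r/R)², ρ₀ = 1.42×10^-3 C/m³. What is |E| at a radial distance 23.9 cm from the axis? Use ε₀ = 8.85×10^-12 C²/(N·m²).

E = 2.14×10^6 N/C

Take a coaxial cylindrical Gaussian surface of radius r = 23.9 cm and length L (r > R, full charge per length enclosed).
λ_enc = 2π ∫₀^R ρ₀(r'/R)^2 r' dr' = 2πρ₀R²/4 = 2.848×10^-5 C/m.
Since E is radial and uniform over the curved surface, Φ = E·2πrL = Q_enc/ε₀ = λ_enc L/ε₀.
E = |λ_enc|/(2πε₀r) = (2.848e-5)/(2π·8.85×10^-12·0.239) = 2.14×10^6 N/C.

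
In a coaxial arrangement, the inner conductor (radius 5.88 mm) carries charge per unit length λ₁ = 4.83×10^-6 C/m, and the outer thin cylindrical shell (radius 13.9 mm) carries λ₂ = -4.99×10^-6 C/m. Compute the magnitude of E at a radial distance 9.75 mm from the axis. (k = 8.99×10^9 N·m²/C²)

|E| = 8.91e6 N/C

By cylindrical symmetry E is radial; use a coaxial Gaussian cylinder of radius 9.75 mm and length L (between the conductors, 5.88 mm < r < 13.9 mm).
Only the inner wire is enclosed; the outer shell contributes nothing inside itself. λ_enc = λ₁ = 4.83e-6 C/m.
Since E is radial and uniform over the curved surface, Φ = E·2πrL = Q_enc/ε₀ = λ_enc L/ε₀.
E = 2k|λ_enc|/r = 2(8.99×10^9)(4.83e-6)/(0.00975) = 8.91×10^6 N/C.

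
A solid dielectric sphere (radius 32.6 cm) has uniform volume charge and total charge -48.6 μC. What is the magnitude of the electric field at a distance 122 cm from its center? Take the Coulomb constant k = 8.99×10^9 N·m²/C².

|E| = 2.94e5 V/m

By spherical symmetry E is radial; choose a Gaussian sphere of radius r = 122 cm (r > R, so the entire charge is enclosed).
Q_enc = -48.6 μC = -4.86×10^-5 C.
Applying ∮E·dA = Q_enc/ε₀ with Φ = E(4πr²):
E = k|Q_enc|/r² = (8.99×10^9)(4.86×10^-5)/(1.22)² = 2.94e5 N/C.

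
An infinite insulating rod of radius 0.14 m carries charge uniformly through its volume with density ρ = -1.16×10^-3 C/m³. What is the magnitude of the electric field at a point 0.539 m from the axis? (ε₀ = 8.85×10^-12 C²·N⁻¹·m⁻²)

By cylindrical symmetry E is radial; use a coaxial Gaussian cylinder of radius 0.539 m and length L (r > 0.14 m, full cross-section enclosed).
λ_enc = ρ·πR² = (-1.16×10^-3)π(0.14)² = -7.143e-5 C/m.
By Gauss's law (flux through the curved wall only), E·2πrL = λ_enc L/ε₀.
E = |λ_enc|/(2πε₀r) = (7.143e-5)/(2π·8.85×10^-12·0.539) = 2.38×10^6 N/C.

E = 2.38×10^6 V/m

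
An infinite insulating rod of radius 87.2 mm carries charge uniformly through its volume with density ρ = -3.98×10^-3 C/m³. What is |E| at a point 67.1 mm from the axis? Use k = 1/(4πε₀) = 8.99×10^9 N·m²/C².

E = 1.51×10^7 V/m

By cylindrical symmetry E is radial; use a coaxial Gaussian cylinder of radius 67.1 mm and length L (r < R).
Charge inside radius r per length L is ρ·πr²·L, so λ_enc = ρπr² = -5.63×10^-5 C/m.
Applying ∮E·dA = Q_enc/ε₀ with the end caps contributing no flux:
E = 2k|λ_enc|/r = 2(8.99×10^9)(5.63e-5)/(0.0671) = 1.51×10^7 N/C.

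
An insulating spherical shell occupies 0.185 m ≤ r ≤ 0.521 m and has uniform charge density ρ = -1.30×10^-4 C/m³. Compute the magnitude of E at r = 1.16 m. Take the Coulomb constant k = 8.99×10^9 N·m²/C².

E = 4.91e5 N/C

Symmetry ⇒ E = E(r) r̂. Gaussian sphere of radius r = 1.16 m (r > 0.521 m, enclosing the whole shell).
Q_enc = ρ·(4π/3)(b³ − a³) = (-1.30e-4)·(4π/3)·((0.521)³ − (0.185)³) = -7.356e-5 C.
Since E is radial and uniform over the Gaussian sphere, Φ = E·4πr² = Q_enc/ε₀.
E = k|Q_enc|/r² = (8.99×10^9)(7.356×10^-5)/(1.16)² = 4.91×10^5 N/C.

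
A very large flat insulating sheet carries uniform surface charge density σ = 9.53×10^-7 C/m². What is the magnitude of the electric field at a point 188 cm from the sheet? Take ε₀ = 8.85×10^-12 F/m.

5.38e4 N/C

The symmetry is planar: E is normal to the sheet and the same magnitude on both sides. Take a pillbox straddling the sheet with end-cap area A.
Flux Φ = 2EA and Q_enc = σA, so 2EA = σA/ε₀ ⇒ E = |σ|/(2ε₀), independent of distance.
E = |σ|/(2ε₀) = (9.53×10^-7)/(2·8.85×10^-12) = 5.38e4 N/C.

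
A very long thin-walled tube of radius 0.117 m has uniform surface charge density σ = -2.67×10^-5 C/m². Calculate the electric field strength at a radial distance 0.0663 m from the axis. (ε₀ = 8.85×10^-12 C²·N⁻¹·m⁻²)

E = 0 (no enclosed charge)

By cylindrical symmetry E is radial; use a coaxial Gaussian cylinder of radius 0.0663 m and length L (r < 0.117 m, inside the shell).
No charge is enclosed, so Gauss's law gives E·2πrL = 0 ⇒ E = 0.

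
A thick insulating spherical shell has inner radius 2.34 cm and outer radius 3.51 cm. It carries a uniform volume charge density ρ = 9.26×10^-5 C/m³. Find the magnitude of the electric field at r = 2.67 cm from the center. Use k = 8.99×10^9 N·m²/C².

3.04e4 V/m

Use a concentric Gaussian sphere at r = 2.67 cm (within the shell material, 2.34 cm < r < 3.51 cm).
Enclosed charge is the volume from a to r: Q_enc = (4π/3)ρ(r³ − a³) = 2.413×10^-9 C.
Gauss's law: E·4πr² = Q_enc/ε₀.
E = k|Q_enc|/r² = (8.99×10^9)(2.413×10^-9)/(0.0267)² = 3.04×10^4 N/C.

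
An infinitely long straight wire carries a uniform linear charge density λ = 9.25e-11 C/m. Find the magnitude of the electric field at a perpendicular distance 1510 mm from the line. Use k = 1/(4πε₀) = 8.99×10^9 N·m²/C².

Choose a coaxial cylinder of radius r = 1510 mm (arbitrary length L) as the Gaussian surface.
Q_enc = λL, so λ_enc = 9.25e-11 C/m.
Since E is radial and uniform over the curved surface, Φ = E·2πrL = Q_enc/ε₀ = λ_enc L/ε₀.
E = 2k|λ_enc|/r = 2(8.99×10^9)(9.25e-11)/(1.51) = 1.1 N/C.

|E| = 1.1 V/m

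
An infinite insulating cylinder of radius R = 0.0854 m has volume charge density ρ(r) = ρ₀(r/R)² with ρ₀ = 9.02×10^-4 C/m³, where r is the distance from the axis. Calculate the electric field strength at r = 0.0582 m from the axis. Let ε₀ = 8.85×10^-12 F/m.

E = 6.89×10^5 V/m

Take a coaxial cylindrical Gaussian surface of radius r = 0.0582 m and length L (r < R).
λ_enc = ∫₀^r ρ(r')·2πr' dr' = (2πρ₀/R²)·r^4/4 = 2.229e-6 C/m.
Since E is radial and uniform over the curved surface, Φ = E·2πrL = Q_enc/ε₀ = λ_enc L/ε₀.
E = |λ_enc|/(2πε₀r) = (2.229e-6)/(2π·8.85×10^-12·0.0582) = 6.89×10^5 N/C.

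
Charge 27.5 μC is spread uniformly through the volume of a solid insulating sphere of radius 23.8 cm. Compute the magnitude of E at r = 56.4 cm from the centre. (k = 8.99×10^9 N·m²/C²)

Symmetry ⇒ E = E(r) r̂. Gaussian sphere of radius r = 56.4 cm (r > R, so the entire charge is enclosed).
Q_enc = 27.5 μC = 2.75×10^-5 C.
By Gauss's law, ∮E·dA = E·4πr² = Q_enc/ε₀.
E = k|Q_enc|/r² = (8.99×10^9)(2.75×10^-5)/(0.564)² = 7.77e5 N/C.

E ≈ 7.77e5 V/m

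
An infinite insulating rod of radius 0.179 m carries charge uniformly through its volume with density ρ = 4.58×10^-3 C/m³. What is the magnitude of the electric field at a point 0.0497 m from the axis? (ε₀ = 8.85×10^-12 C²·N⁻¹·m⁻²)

1.29e7 N/C

Choose a coaxial cylinder of radius r = 0.0497 m (arbitrary length L) as the Gaussian surface (r < R).
Charge inside radius r per length L is ρ·πr²·L, so λ_enc = ρπr² = 3.554×10^-5 C/m.
Applying ∮E·dA = Q_enc/ε₀ with the end caps contributing no flux:
E = |λ_enc|/(2πε₀r) = (3.554e-5)/(2π·8.85×10^-12·0.0497) = 1.29×10^7 N/C.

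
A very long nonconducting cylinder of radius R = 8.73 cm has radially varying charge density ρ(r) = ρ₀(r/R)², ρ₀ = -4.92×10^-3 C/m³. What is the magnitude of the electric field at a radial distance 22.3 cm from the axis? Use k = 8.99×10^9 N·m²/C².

4.75×10^6 N/C

Take a coaxial cylindrical Gaussian surface of radius r = 22.3 cm and length L (r > R, full charge per length enclosed).
λ_enc = 2π ∫₀^R ρ₀(r'/R)^2 r' dr' = 2πρ₀R²/4 = -5.89×10^-5 C/m.
By Gauss's law (flux through the curved wall only), E·2πrL = λ_enc L/ε₀.
E = 2k|λ_enc|/r = 2(8.99×10^9)(5.89×10^-5)/(0.223) = 4.75×10^6 N/C.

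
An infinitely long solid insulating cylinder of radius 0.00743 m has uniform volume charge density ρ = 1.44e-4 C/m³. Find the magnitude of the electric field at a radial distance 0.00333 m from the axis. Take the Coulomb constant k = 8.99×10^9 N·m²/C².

|E| ≈ 2.71×10^4 N/C

By cylindrical symmetry E is radial; use a coaxial Gaussian cylinder of radius 0.00333 m and length L (r < R).
Enclosed charge per unit length: λ_enc = ρ·πr² = (1.44×10^-4)π(0.00333)² = 5.017×10^-9 C/m.
Applying ∮E·dA = Q_enc/ε₀ with the end caps contributing no flux:
E = 2k|λ_enc|/r = 2(8.99×10^9)(5.017e-9)/(0.00333) = 2.71×10^4 N/C.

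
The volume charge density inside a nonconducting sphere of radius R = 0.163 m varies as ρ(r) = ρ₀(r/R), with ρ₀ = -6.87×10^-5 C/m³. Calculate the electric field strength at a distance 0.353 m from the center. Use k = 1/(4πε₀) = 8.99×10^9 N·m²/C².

|E| = 6.74×10^4 N/C

By spherical symmetry E is radial; choose a Gaussian sphere of radius r = 0.353 m (r > R, all charge enclosed).
Q_enc = 4π ∫₀^R ρ₀(r'/R)^1 r'² dr' = 4πρ₀R³/4 = -9.347×10^-7 C.
By Gauss's law, ∮E·dA = E·4πr² = Q_enc/ε₀.
E = k|Q_enc|/r² = (8.99×10^9)(9.347e-7)/(0.353)² = 6.74×10^4 N/C.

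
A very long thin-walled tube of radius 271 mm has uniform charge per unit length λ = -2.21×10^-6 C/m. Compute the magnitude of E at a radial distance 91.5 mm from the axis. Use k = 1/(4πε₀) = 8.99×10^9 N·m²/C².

Take a coaxial cylindrical Gaussian surface of radius r = 91.5 mm and length L (r < 271 mm, inside the shell).
All the surface charge lies outside this cylinder: Q_enc = 0, hence E = 0.

|E| = 0 N/C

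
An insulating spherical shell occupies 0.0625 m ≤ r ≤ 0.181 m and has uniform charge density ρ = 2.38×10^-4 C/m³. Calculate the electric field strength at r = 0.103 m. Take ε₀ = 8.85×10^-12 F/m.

|E| ≈ 7.17×10^5 N/C

Take a concentric spherical Gaussian surface of radius r = 0.103 m (within the shell material, 0.0625 m < r < 0.181 m).
Only the shell between 0.0625 m and r is enclosed: Q_enc = ρ·(4π/3)(r³ − a³) = (2.38×10^-4)·(4π/3)·((0.103)³ − (0.0625)³) = 8.46×10^-7 C.
Gauss's law: E·4πr² = Q_enc/ε₀.
E = |Q_enc|/(4πε₀r²) = (8.46×10^-7)/(4π·8.85×10^-12·(0.103)²) = 7.17×10^5 N/C.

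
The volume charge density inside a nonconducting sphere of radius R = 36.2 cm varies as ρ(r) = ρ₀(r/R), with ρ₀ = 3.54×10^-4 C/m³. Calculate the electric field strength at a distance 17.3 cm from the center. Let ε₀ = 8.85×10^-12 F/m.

Take a concentric spherical Gaussian surface of radius r = 17.3 cm (r < R).
Integrate the density: Q_enc = 4π ∫₀^r ρ₀(r'/R)^1 r'² dr' = 4πρ₀ r^4/(4·R) = 2.752e-6 C.
By Gauss's law, ∮E·dA = E·4πr² = Q_enc/ε₀.
E = |Q_enc|/(4πε₀r²) = (2.752×10^-6)/(4π·8.85×10^-12·(0.173)²) = 8.27×10^5 N/C.

E ≈ 8.27×10^5 N/C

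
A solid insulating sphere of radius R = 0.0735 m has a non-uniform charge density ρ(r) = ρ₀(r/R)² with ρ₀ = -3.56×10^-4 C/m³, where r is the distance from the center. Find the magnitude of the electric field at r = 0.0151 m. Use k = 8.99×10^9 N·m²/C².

Symmetry ⇒ E = E(r) r̂. Gaussian sphere of radius r = 0.0151 m (r < R).
Q_enc = ∫₀^r ρ(r')·4πr'² dr' = (4πρ₀/R²) ∫₀^r r'^4 dr' = 4πρ₀ r^5/(5·R²) = -1.30e-10 C.
By Gauss's law, ∮E·dA = E·4πr² = Q_enc/ε₀.
E = k|Q_enc|/r² = (8.99×10^9)(1.30e-10)/(0.0151)² = 5.13×10^3 N/C.

E ≈ 5.13×10^3 V/m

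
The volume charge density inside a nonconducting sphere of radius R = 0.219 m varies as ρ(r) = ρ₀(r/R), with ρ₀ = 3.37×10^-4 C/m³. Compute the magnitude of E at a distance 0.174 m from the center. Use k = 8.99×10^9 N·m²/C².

Use a concentric Gaussian sphere at r = 0.174 m (r < R).
Q_enc = ∫₀^r ρ(r')·4πr'² dr' = (4πρ₀/R) ∫₀^r r'^3 dr' = 4πρ₀ r^4/(4·R) = 4.431e-6 C.
Since E is radial and uniform over the Gaussian sphere, Φ = E·4πr² = Q_enc/ε₀.
E = k|Q_enc|/r² = (8.99×10^9)(4.431×10^-6)/(0.174)² = 1.32×10^6 N/C.

|E| ≈ 1.32e6 N/C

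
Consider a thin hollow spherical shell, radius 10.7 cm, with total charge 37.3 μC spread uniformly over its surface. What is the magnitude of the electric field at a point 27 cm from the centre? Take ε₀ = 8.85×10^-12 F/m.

Use a concentric Gaussian sphere at r = 27 cm (r > 10.7 cm).
The entire shell is enclosed: Q_enc = 3.73e-5 C.
Gauss's law: E·4πr² = Q_enc/ε₀.
E = |Q_enc|/(4πε₀r²) = (3.73×10^-5)/(4π·8.85×10^-12·(0.27)²) = 4.60e6 N/C.

|E| = 4.60×10^6 N/C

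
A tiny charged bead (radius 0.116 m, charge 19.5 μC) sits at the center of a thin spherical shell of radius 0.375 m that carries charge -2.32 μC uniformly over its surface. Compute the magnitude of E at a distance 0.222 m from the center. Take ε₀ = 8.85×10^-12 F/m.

|E| ≈ 3.56×10^6 V/m

By spherical symmetry E is radial; choose a Gaussian sphere of radius r = 0.222 m (between the bodies, 0.116 m < r < 0.375 m).
The shell at 0.375 m lies outside the Gaussian surface, so Q_enc = 19.5 μC = 1.95×10^-5 C.
Applying ∮E·dA = Q_enc/ε₀ with Φ = E(4πr²):
E = |Q_enc|/(4πε₀r²) = (1.95×10^-5)/(4π·8.85×10^-12·(0.222)²) = 3.56e6 N/C.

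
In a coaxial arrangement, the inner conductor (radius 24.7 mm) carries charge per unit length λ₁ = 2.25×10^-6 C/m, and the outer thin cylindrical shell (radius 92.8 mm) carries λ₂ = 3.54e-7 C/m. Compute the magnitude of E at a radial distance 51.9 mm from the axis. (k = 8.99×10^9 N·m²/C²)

|E| ≈ 7.79×10^5 N/C

By cylindrical symmetry E is radial; use a coaxial Gaussian cylinder of radius 51.9 mm and length L (between the conductors, 24.7 mm < r < 92.8 mm).
Only the inner wire is enclosed; the outer shell contributes nothing inside itself. λ_enc = λ₁ = 2.25×10^-6 C/m.
Since E is radial and uniform over the curved surface, Φ = E·2πrL = Q_enc/ε₀ = λ_enc L/ε₀.
E = 2k|λ_enc|/r = 2(8.99×10^9)(2.25×10^-6)/(0.0519) = 7.79×10^5 N/C.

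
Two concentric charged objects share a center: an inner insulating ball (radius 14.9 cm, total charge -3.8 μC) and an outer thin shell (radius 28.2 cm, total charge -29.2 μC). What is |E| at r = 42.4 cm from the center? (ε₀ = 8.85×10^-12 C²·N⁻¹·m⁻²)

E = 1.65e6 V/m

Symmetry ⇒ E = E(r) r̂. Gaussian sphere of radius r = 42.4 cm (r > 28.2 cm, enclosing both).
Q_enc = (-3.8 μC) + (-29.2 μC) = -3.30×10^-5 C.
Applying ∮E·dA = Q_enc/ε₀ with Φ = E(4πr²):
E = |Q_enc|/(4πε₀r²) = (3.30e-5)/(4π·8.85×10^-12·(0.424)²) = 1.65×10^6 N/C.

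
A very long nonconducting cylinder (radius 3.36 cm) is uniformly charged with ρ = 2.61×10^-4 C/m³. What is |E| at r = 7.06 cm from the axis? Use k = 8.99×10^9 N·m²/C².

|E| ≈ 2.36×10^5 V/m

Choose a coaxial cylinder of radius r = 7.06 cm (arbitrary length L) as the Gaussian surface (r > 3.36 cm, full cross-section enclosed).
λ_enc = ρ·πR² = (2.61×10^-4)π(0.0336)² = 9.257×10^-7 C/m.
Applying ∮E·dA = Q_enc/ε₀ with the end caps contributing no flux:
E = 2k|λ_enc|/r = 2(8.99×10^9)(9.257×10^-7)/(0.0706) = 2.36×10^5 N/C.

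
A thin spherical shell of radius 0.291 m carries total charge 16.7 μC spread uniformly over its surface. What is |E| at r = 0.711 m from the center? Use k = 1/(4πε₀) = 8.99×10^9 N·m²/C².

|E| = 2.97×10^5 V/m

Symmetry ⇒ E = E(r) r̂. Gaussian sphere of radius r = 0.711 m (r > 0.291 m).
The entire shell is enclosed: Q_enc = 1.67e-5 C.
Gauss's law: E·4πr² = Q_enc/ε₀.
E = k|Q_enc|/r² = (8.99×10^9)(1.67×10^-5)/(0.711)² = 2.97×10^5 N/C.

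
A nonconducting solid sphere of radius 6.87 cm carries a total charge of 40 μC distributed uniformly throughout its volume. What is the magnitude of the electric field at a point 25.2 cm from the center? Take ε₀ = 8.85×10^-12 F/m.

Take a concentric spherical Gaussian surface of radius r = 25.2 cm (r > R, so the entire charge is enclosed).
Q_enc = 40 μC = 4.00×10^-5 C.
Applying ∮E·dA = Q_enc/ε₀ with Φ = E(4πr²):
E = |Q_enc|/(4πε₀r²) = (4.00×10^-5)/(4π·8.85×10^-12·(0.252)²) = 5.66e6 N/C.

|E| = 5.66e6 N/C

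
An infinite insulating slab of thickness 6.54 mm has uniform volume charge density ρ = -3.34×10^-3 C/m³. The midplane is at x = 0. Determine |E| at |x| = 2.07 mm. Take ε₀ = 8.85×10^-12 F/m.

By symmetry E is perpendicular to the slab. A Gaussian pillbox from −2.07 mm to +2.07 mm (face area A) lies entirely within the slab.
Q_enc = ρ·(2x)·A and flux = 2EA, so 2EA = 2ρxA/ε₀ ⇒ E = |ρ|x/ε₀.
E = (3.34e-3)(0.00207)/(8.85×10^-12) = 7.81×10^5 N/C.

E ≈ 7.81×10^5 N/C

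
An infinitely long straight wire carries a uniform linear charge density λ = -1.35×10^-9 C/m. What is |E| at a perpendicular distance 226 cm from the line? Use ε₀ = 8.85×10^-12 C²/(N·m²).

Choose a coaxial cylinder of radius r = 226 cm (arbitrary length L) as the Gaussian surface.
Q_enc = λL, so λ_enc = -1.35e-9 C/m.
Since E is radial and uniform over the curved surface, Φ = E·2πrL = Q_enc/ε₀ = λ_enc L/ε₀.
E = |λ_enc|/(2πε₀r) = (1.35×10^-9)/(2π·8.85×10^-12·2.26) = 10.7 N/C.

|E| = 10.7 N/C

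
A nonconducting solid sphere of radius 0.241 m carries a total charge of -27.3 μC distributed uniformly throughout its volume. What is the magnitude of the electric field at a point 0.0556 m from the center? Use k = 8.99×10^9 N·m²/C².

E = 9.75×10^5 V/m

By spherical symmetry E is radial; choose a Gaussian sphere of radius r = 0.0556 m (r < R).
Only the charge within r is enclosed: Q_enc = Q·(r/R)³ = (-27.3 μC)·(0.0556 m/0.241 m)³ = -3.352e-7 C.
Since E is radial and uniform over the Gaussian sphere, Φ = E·4πr² = Q_enc/ε₀.
E = k|Q_enc|/r² = (8.99×10^9)(3.352×10^-7)/(0.0556)² = 9.75e5 N/C.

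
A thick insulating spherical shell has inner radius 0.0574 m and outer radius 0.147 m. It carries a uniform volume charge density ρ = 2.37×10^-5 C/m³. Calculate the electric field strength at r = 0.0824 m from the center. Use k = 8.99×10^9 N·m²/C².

By spherical symmetry E is radial; choose a Gaussian sphere of radius r = 0.0824 m (within the shell material, 0.0574 m < r < 0.147 m).
Enclosed charge is the volume from a to r: Q_enc = (4π/3)ρ(r³ − a³) = 3.677×10^-8 C.
Gauss's law: E·4πr² = Q_enc/ε₀.
E = k|Q_enc|/r² = (8.99×10^9)(3.677e-8)/(0.0824)² = 4.87×10^4 N/C.

E = 4.87×10^4 V/m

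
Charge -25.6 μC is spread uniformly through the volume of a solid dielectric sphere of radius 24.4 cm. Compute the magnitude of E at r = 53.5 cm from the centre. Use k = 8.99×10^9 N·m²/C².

|E| ≈ 8.04e5 V/m

By spherical symmetry E is radial; choose a Gaussian sphere of radius r = 53.5 cm (r > R, so the entire charge is enclosed).
Q_enc = -25.6 μC = -2.56×10^-5 C.
Since E is radial and uniform over the Gaussian sphere, Φ = E·4πr² = Q_enc/ε₀.
E = k|Q_enc|/r² = (8.99×10^9)(2.56×10^-5)/(0.535)² = 8.04e5 N/C.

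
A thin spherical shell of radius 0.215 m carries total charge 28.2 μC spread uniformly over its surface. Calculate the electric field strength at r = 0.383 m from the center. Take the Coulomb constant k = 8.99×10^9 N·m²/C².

By spherical symmetry E is radial; choose a Gaussian sphere of radius r = 0.383 m (r > 0.215 m).
The entire shell is enclosed: Q_enc = 2.82e-5 C.
Gauss's law: E·4πr² = Q_enc/ε₀.
E = k|Q_enc|/r² = (8.99×10^9)(2.82×10^-5)/(0.383)² = 1.73×10^6 N/C.

E ≈ 1.73e6 N/C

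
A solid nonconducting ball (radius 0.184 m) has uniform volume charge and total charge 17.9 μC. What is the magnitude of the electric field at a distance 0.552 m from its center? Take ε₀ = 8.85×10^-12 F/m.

By spherical symmetry E is radial; choose a Gaussian sphere of radius r = 0.552 m (r > R, so the entire charge is enclosed).
Q_enc = 17.9 μC = 1.79×10^-5 C.
By Gauss's law, ∮E·dA = E·4πr² = Q_enc/ε₀.
E = |Q_enc|/(4πε₀r²) = (1.79e-5)/(4π·8.85×10^-12·(0.552)²) = 5.28×10^5 N/C.

E = 5.28×10^5 N/C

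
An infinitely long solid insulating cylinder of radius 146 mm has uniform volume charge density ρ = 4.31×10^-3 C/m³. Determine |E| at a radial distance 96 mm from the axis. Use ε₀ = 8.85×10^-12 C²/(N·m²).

2.34×10^7 N/C

By cylindrical symmetry E is radial; use a coaxial Gaussian cylinder of radius 96 mm and length L (r < R).
Enclosed charge per unit length: λ_enc = ρ·πr² = (4.31×10^-3)π(0.096)² = 1.248×10^-4 C/m.
By Gauss's law (flux through the curved wall only), E·2πrL = λ_enc L/ε₀.
E = |λ_enc|/(2πε₀r) = (1.248×10^-4)/(2π·8.85×10^-12·0.096) = 2.34×10^7 N/C.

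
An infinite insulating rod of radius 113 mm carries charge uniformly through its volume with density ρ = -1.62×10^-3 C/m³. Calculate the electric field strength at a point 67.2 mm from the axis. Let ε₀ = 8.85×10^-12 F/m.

Coaxial Gaussian cylinder, radius r = 67.2 mm, length L (r < R).
Charge inside radius r per length L is ρ·πr²·L, so λ_enc = ρπr² = -2.298e-5 C/m.
Since E is radial and uniform over the curved surface, Φ = E·2πrL = Q_enc/ε₀ = λ_enc L/ε₀.
E = |λ_enc|/(2πε₀r) = (2.298e-5)/(2π·8.85×10^-12·0.0672) = 6.15×10^6 N/C.

|E| = 6.15×10^6 N/C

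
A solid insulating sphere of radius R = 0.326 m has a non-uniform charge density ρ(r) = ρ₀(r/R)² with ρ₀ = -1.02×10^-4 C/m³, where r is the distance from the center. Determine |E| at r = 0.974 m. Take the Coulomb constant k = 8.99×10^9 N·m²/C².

By spherical symmetry E is radial; choose a Gaussian sphere of radius r = 0.974 m (r > R, all charge enclosed).
Q_enc = 4π ∫₀^R ρ₀(r'/R)^2 r'² dr' = 4πρ₀R³/5 = -8.882×10^-6 C.
Applying ∮E·dA = Q_enc/ε₀ with Φ = E(4πr²):
E = k|Q_enc|/r² = (8.99×10^9)(8.882e-6)/(0.974)² = 8.42×10^4 N/C.

E ≈ 8.42×10^4 N/C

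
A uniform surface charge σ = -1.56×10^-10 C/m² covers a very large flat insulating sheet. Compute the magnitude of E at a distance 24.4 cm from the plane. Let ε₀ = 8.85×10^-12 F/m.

E ≈ 8.81 N/C

The symmetry is planar: E is normal to the sheet and the same magnitude on both sides. Take a pillbox straddling the sheet with end-cap area A.
Only the two end caps contribute flux: Φ = 2EA. With Q_enc = σA, Gauss's law gives E = |σ|/(2ε₀).
E = |σ|/(2ε₀) = (1.56e-10)/(2·8.85×10^-12) = 8.81 N/C.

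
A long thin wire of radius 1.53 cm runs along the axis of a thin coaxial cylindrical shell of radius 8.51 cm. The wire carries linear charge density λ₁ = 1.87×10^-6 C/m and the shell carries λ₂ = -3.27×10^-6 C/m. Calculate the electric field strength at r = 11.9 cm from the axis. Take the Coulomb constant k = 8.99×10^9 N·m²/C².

Coaxial Gaussian cylinder, radius r = 11.9 cm, length L (r > 8.51 cm, enclosing both).
λ_enc = λ₁ + λ₂ = (1.87e-6) + (-3.27e-6) = -1.40×10^-6 C/m.
By Gauss's law (flux through the curved wall only), E·2πrL = λ_enc L/ε₀.
E = 2k|λ_enc|/r = 2(8.99×10^9)(1.40×10^-6)/(0.119) = 2.12×10^5 N/C.

|E| ≈ 2.12e5 N/C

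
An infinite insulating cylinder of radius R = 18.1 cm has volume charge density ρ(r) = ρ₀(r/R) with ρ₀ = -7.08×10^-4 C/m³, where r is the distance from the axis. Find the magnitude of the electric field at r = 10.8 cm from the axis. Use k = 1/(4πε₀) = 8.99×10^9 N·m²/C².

Coaxial Gaussian cylinder, radius r = 10.8 cm, length L (r < R).
λ_enc = ∫₀^r ρ(r')·2πr' dr' = (2πρ₀/R)·r^3/3 = -1.032e-5 C/m.
By Gauss's law (flux through the curved wall only), E·2πrL = λ_enc L/ε₀.
E = 2k|λ_enc|/r = 2(8.99×10^9)(1.032×10^-5)/(0.108) = 1.72e6 N/C.

1.72×10^6 V/m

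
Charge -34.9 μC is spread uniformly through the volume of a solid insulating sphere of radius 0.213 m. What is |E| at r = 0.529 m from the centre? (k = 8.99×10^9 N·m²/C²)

By spherical symmetry E is radial; choose a Gaussian sphere of radius r = 0.529 m (r > R, so the entire charge is enclosed).
Q_enc = -34.9 μC = -3.49×10^-5 C.
Gauss's law: E·4πr² = Q_enc/ε₀.
E = k|Q_enc|/r² = (8.99×10^9)(3.49×10^-5)/(0.529)² = 1.12×10^6 N/C.

E = 1.12×10^6 N/C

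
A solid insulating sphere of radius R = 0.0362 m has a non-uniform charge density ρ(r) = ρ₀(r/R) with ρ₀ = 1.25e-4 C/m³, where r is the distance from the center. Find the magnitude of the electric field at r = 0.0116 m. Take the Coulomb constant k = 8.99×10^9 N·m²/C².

1.31×10^4 N/C

Use a concentric Gaussian sphere at r = 0.0116 m (r < R).
Integrate the density: Q_enc = 4π ∫₀^r ρ₀(r'/R)^1 r'² dr' = 4πρ₀ r^4/(4·R) = 1.964×10^-10 C.
By Gauss's law, ∮E·dA = E·4πr² = Q_enc/ε₀.
E = k|Q_enc|/r² = (8.99×10^9)(1.964e-10)/(0.0116)² = 1.31e4 N/C.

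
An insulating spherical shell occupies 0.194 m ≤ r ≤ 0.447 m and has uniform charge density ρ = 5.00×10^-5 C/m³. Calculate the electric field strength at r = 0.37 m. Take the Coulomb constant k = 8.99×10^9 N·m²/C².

Symmetry ⇒ E = E(r) r̂. Gaussian sphere of radius r = 0.37 m (within the shell material, 0.194 m < r < 0.447 m).
Enclosed charge is the volume from a to r: Q_enc = (4π/3)ρ(r³ − a³) = 9.08×10^-6 C.
Applying ∮E·dA = Q_enc/ε₀ with Φ = E(4πr²):
E = k|Q_enc|/r² = (8.99×10^9)(9.08×10^-6)/(0.37)² = 5.96×10^5 N/C.

E ≈ 5.96×10^5 N/C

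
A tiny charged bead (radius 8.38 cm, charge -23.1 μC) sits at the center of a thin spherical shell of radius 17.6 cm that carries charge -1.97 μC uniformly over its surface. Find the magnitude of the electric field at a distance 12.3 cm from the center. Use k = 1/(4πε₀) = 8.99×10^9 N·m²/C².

1.37×10^7 V/m

Symmetry ⇒ E = E(r) r̂. Gaussian sphere of radius r = 12.3 cm (between the bodies, 8.38 cm < r < 17.6 cm).
Only the inner charge is enclosed; the outer shell contributes nothing inside itself. Q_enc = -23.1 μC = -2.31×10^-5 C.
Gauss's law: E·4πr² = Q_enc/ε₀.
E = k|Q_enc|/r² = (8.99×10^9)(2.31×10^-5)/(0.123)² = 1.37e7 N/C.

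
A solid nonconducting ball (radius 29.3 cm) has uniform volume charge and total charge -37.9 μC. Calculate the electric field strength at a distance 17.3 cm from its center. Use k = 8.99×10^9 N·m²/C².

Take a concentric spherical Gaussian surface of radius r = 17.3 cm (r < R).
For a uniform sphere the enclosed fraction is (r/R)³, so Q_enc = (-37.9 μC)(0.173/0.293)³ = -7.801×10^-6 C.
Gauss's law: E·4πr² = Q_enc/ε₀.
E = k|Q_enc|/r² = (8.99×10^9)(7.801×10^-6)/(0.173)² = 2.34e6 N/C.

|E| ≈ 2.34×10^6 V/m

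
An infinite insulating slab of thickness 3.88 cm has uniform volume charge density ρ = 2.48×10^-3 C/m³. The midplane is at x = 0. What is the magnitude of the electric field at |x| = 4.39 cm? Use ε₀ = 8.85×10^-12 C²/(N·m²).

The point |x| = 4.39 cm lies outside the slab (half-thickness 0.0194 m). A symmetric pillbox spanning the full slab encloses Q_enc = ρ·d·A.
Flux = 2EA ⇒ E = |ρ|d/(2ε₀), independent of distance outside.
E = (2.48e-3)(0.0388)/(2·8.85×10^-12) = 5.44e6 N/C.

|E| = 5.44e6 N/C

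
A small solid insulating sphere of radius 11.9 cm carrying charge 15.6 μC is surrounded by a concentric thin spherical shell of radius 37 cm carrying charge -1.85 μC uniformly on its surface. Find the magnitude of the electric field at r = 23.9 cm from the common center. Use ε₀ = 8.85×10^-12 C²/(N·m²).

Take a concentric spherical Gaussian surface of radius r = 23.9 cm (between the bodies, 11.9 cm < r < 37 cm).
The shell at 37 cm lies outside the Gaussian surface, so Q_enc = 15.6 μC = 1.56e-5 C.
Since E is radial and uniform over the Gaussian sphere, Φ = E·4πr² = Q_enc/ε₀.
E = |Q_enc|/(4πε₀r²) = (1.56×10^-5)/(4π·8.85×10^-12·(0.239)²) = 2.46e6 N/C.

E = 2.46×10^6 V/m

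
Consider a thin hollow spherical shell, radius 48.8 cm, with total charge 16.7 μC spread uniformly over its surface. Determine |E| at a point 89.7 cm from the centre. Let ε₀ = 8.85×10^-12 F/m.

E = 1.87×10^5 N/C

By spherical symmetry E is radial; choose a Gaussian sphere of radius r = 89.7 cm (r > 48.8 cm).
The entire shell is enclosed: Q_enc = 1.67e-5 C.
Applying ∮E·dA = Q_enc/ε₀ with Φ = E(4πr²):
E = |Q_enc|/(4πε₀r²) = (1.67×10^-5)/(4π·8.85×10^-12·(0.897)²) = 1.87×10^5 N/C.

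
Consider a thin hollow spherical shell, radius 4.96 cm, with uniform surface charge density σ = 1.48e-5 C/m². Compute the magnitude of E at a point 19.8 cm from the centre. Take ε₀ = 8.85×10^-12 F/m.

E ≈ 1.05e5 N/C

By spherical symmetry E is radial; choose a Gaussian sphere of radius r = 19.8 cm (r > 4.96 cm).
The entire shell is enclosed: Q_enc = σ·4πR² = (1.48×10^-5)·4π·(0.0496)² = 4.575×10^-7 C.
Applying ∮E·dA = Q_enc/ε₀ with Φ = E(4πr²):
E = |Q_enc|/(4πε₀r²) = (4.575×10^-7)/(4π·8.85×10^-12·(0.198)²) = 1.05×10^5 N/C.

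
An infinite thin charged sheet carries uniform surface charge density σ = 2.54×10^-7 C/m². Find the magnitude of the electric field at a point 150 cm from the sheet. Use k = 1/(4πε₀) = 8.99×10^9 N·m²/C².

|E| ≈ 1.43e4 N/C

By planar symmetry E is perpendicular to the sheet and uniform; use a Gaussian pillbox with flat faces of area A on each side of the sheet.
Only the two end caps contribute flux: Φ = 2EA. With Q_enc = σA, Gauss's law gives E = |σ|/(2ε₀).
E = 2πk|σ| = 2π(8.99×10^9)(2.54e-7) = 1.43e4 N/C.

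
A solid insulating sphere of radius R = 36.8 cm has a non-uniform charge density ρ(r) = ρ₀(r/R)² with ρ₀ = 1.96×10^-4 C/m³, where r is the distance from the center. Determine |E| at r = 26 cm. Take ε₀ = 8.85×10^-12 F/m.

Symmetry ⇒ E = E(r) r̂. Gaussian sphere of radius r = 26 cm (r < R).
Q_enc = ∫₀^r ρ(r')·4πr'² dr' = (4πρ₀/R²) ∫₀^r r'^4 dr' = 4πρ₀ r^5/(5·R²) = 4.322×10^-6 C.
By Gauss's law, ∮E·dA = E·4πr² = Q_enc/ε₀.
E = |Q_enc|/(4πε₀r²) = (4.322×10^-6)/(4π·8.85×10^-12·(0.26)²) = 5.75×10^5 N/C.

5.75e5 N/C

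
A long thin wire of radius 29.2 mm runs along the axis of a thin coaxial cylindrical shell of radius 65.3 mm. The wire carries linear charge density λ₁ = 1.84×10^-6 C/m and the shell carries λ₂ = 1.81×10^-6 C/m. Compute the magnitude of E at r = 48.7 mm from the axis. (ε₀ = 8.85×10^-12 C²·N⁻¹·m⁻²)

E ≈ 6.79×10^5 N/C

Take a coaxial cylindrical Gaussian surface of radius r = 48.7 mm and length L (between the conductors, 29.2 mm < r < 65.3 mm).
The shell at 65.3 mm lies outside the Gaussian surface, so λ_enc = λ₁ = 1.84×10^-6 C/m.
Gauss's law: E·2πrL = λ_enc L/ε₀.
E = |λ_enc|/(2πε₀r) = (1.84×10^-6)/(2π·8.85×10^-12·0.0487) = 6.79×10^5 N/C.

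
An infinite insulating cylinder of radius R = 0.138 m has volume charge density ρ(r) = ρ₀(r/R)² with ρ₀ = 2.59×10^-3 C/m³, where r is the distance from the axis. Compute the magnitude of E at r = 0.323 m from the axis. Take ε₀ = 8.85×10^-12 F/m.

By cylindrical symmetry E is radial; use a coaxial Gaussian cylinder of radius 0.323 m and length L (r > R, full charge per length enclosed).
λ_enc = 2π ∫₀^R ρ₀(r'/R)^2 r' dr' = 2πρ₀R²/4 = 7.748×10^-5 C/m.
Applying ∮E·dA = Q_enc/ε₀ with the end caps contributing no flux:
E = |λ_enc|/(2πε₀r) = (7.748×10^-5)/(2π·8.85×10^-12·0.323) = 4.31×10^6 N/C.

4.31×10^6 N/C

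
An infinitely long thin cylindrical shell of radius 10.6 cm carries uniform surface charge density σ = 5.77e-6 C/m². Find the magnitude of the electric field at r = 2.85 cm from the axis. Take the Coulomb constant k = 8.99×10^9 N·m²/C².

Take a coaxial cylindrical Gaussian surface of radius r = 2.85 cm and length L (r < 10.6 cm, inside the shell).
No charge is enclosed, so Gauss's law gives E·2πrL = 0 ⇒ E = 0.

|E| = 0 N/C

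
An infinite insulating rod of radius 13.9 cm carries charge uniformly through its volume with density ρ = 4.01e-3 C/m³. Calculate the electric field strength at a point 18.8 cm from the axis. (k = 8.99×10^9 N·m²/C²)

E ≈ 2.33e7 N/C

Take a coaxial cylindrical Gaussian surface of radius r = 18.8 cm and length L (r > 13.9 cm, full cross-section enclosed).
λ_enc = ρ·πR² = (4.01e-3)π(0.139)² = 2.434e-4 C/m.
Applying ∮E·dA = Q_enc/ε₀ with the end caps contributing no flux:
E = 2k|λ_enc|/r = 2(8.99×10^9)(2.434×10^-4)/(0.188) = 2.33×10^7 N/C.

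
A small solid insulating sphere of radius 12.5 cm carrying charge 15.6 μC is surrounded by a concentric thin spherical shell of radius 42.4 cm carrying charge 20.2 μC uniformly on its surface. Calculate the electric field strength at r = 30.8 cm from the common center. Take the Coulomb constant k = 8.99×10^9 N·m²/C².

Take a concentric spherical Gaussian surface of radius r = 30.8 cm (between the bodies, 12.5 cm < r < 42.4 cm).
Only the inner charge is enclosed; the outer shell contributes nothing inside itself. Q_enc = 15.6 μC = 1.56e-5 C.
Since E is radial and uniform over the Gaussian sphere, Φ = E·4πr² = Q_enc/ε₀.
E = k|Q_enc|/r² = (8.99×10^9)(1.56×10^-5)/(0.308)² = 1.48×10^6 N/C.

E ≈ 1.48×10^6 N/C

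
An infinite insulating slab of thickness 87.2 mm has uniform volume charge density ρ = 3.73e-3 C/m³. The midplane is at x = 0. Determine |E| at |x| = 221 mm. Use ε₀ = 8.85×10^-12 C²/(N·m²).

E ≈ 1.84×10^7 N/C

The point |x| = 221 mm lies outside the slab (half-thickness 0.0436 m). A symmetric pillbox spanning the full slab encloses Q_enc = ρ·d·A.
Flux = 2EA ⇒ E = |ρ|d/(2ε₀), independent of distance outside.
E = (3.73×10^-3)(0.0872)/(2·8.85×10^-12) = 1.84×10^7 N/C.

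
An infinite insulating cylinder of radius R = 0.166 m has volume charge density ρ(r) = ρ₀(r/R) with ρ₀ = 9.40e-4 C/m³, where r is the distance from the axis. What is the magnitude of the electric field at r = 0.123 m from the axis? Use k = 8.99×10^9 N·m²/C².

3.23×10^6 V/m

Choose a coaxial cylinder of radius r = 0.123 m (arbitrary length L) as the Gaussian surface (r < R).
λ_enc = ∫₀^r ρ(r')·2πr' dr' = (2πρ₀/R)·r^3/3 = 2.207×10^-5 C/m.
Since E is radial and uniform over the curved surface, Φ = E·2πrL = Q_enc/ε₀ = λ_enc L/ε₀.
E = 2k|λ_enc|/r = 2(8.99×10^9)(2.207×10^-5)/(0.123) = 3.23e6 N/C.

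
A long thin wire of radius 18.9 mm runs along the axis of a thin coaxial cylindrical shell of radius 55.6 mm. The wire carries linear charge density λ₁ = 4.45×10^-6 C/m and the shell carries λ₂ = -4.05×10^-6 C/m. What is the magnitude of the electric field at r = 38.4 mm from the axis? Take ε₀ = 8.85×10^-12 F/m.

E ≈ 2.08e6 N/C

By cylindrical symmetry E is radial; use a coaxial Gaussian cylinder of radius 38.4 mm and length L (between the conductors, 18.9 mm < r < 55.6 mm).
The shell at 55.6 mm lies outside the Gaussian surface, so λ_enc = λ₁ = 4.45×10^-6 C/m.
Since E is radial and uniform over the curved surface, Φ = E·2πrL = Q_enc/ε₀ = λ_enc L/ε₀.
E = |λ_enc|/(2πε₀r) = (4.45×10^-6)/(2π·8.85×10^-12·0.0384) = 2.08×10^6 N/C.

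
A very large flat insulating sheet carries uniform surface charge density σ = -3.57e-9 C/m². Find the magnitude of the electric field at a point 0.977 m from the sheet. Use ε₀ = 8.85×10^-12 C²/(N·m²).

E = 202 N/C

By planar symmetry E is perpendicular to the sheet and uniform; use a Gaussian pillbox with flat faces of area A on each side of the sheet.
Only the two end caps contribute flux: Φ = 2EA. With Q_enc = σA, Gauss's law gives E = |σ|/(2ε₀).
E = |σ|/(2ε₀) = (3.57×10^-9)/(2·8.85×10^-12) = 202 N/C.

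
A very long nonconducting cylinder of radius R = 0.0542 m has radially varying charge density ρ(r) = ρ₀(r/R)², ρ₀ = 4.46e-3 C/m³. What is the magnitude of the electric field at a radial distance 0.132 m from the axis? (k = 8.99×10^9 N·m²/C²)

|E| ≈ 2.80e6 V/m

Take a coaxial cylindrical Gaussian surface of radius r = 0.132 m and length L (r > R, full charge per length enclosed).
λ_enc = 2π ∫₀^R ρ₀(r'/R)^2 r' dr' = 2πρ₀R²/4 = 2.058e-5 C/m.
Since E is radial and uniform over the curved surface, Φ = E·2πrL = Q_enc/ε₀ = λ_enc L/ε₀.
E = 2k|λ_enc|/r = 2(8.99×10^9)(2.058e-5)/(0.132) = 2.80e6 N/C.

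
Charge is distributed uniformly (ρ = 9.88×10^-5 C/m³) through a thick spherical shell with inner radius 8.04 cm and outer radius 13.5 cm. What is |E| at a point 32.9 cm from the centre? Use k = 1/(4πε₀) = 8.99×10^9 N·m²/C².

Symmetry ⇒ E = E(r) r̂. Gaussian sphere of radius r = 32.9 cm (r > 13.5 cm, enclosing the whole shell).
Q_enc = ρ·(4π/3)(b³ − a³) = (9.88e-5)·(4π/3)·((0.135)³ − (0.0804)³) = 8.031×10^-7 C.
Applying ∮E·dA = Q_enc/ε₀ with Φ = E(4πr²):
E = k|Q_enc|/r² = (8.99×10^9)(8.031e-7)/(0.329)² = 6.67e4 N/C.

6.67×10^4 V/m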